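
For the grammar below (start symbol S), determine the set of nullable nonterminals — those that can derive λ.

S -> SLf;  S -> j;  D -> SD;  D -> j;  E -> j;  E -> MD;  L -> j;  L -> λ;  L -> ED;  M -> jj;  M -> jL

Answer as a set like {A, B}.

{L}

Directly nullable (have an ε-rule): {L}.
Not nullable: D, E, M, S — each has a terminal in every rule's right-hand side or depends on a non-nullable symbol.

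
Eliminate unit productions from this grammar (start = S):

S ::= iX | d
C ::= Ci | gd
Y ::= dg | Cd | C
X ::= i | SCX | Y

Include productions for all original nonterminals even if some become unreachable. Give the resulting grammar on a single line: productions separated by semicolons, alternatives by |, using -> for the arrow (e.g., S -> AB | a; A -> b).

S -> d | iX; C -> Ci | gd; X -> i | Cd | Ci | dg | gd | SCX; Y -> Cd | Ci | dg | gd

Unit productions: X->Y, Y->C.
Unit pairs (A ⇒* B via units): (X,C), (X,Y), (Y,C).
S: inherits non-unit rules of {S} → d | iX.
C: inherits non-unit rules of {C} → Ci | gd.
X: inherits non-unit rules of {C, X, Y} → Cd | Ci | SCX | dg | gd | i.
Y: inherits non-unit rules of {C, Y} → Cd | Ci | dg | gd.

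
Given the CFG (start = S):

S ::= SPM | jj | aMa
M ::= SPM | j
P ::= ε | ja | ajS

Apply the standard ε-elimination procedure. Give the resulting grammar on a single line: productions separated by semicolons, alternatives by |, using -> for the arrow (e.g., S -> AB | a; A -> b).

S -> SM | jj | SPM | aMa; M -> j | SM | SPM; P -> ja | ajS

Nullable set: {P}.
S -> SPM: P nullable, giving SM | SPM.
M -> SPM: P nullable, giving SM | SPM.
Drop P -> ε.
Unchanged (no nullable symbols): S -> aMa; S -> jj; M -> j; P -> ajS; P -> ja.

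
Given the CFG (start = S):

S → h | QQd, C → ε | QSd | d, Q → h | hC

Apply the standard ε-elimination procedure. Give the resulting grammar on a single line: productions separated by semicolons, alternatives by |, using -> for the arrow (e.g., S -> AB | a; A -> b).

Nullable set: {C}.
Drop C -> ε.
Q -> hC: C nullable, giving h | hC.
Unchanged (no nullable symbols): S -> QQd; S -> h; C -> QSd; C -> d; Q -> h.

S -> h | QQd; C -> d | QSd; Q -> h | hC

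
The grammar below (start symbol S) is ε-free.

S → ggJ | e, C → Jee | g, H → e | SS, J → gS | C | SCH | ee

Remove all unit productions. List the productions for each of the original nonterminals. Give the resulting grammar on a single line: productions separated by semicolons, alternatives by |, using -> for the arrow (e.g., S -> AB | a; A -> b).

S -> e | ggJ; C -> g | Jee; H -> e | SS; J -> g | ee | gS | Jee | SCH

Unit productions: J->C.
Unit pairs (A ⇒* B via units): (J,C).
S: inherits non-unit rules of {S} → e | ggJ.
C: inherits non-unit rules of {C} → Jee | g.
H: inherits non-unit rules of {H} → SS | e.
J: inherits non-unit rules of {C, J} → Jee | SCH | ee | g | gS.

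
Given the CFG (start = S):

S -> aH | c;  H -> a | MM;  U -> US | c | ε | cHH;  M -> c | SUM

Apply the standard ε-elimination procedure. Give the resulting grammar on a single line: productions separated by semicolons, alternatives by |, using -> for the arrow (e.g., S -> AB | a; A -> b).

S -> c | aH; H -> a | MM; M -> c | SM | SUM; U -> S | c | US | cHH

Nullable set: {U}.
M -> SUM: U nullable, giving SM | SUM.
Drop U -> ε.
U -> US: U nullable, giving S | US.
Unchanged (no nullable symbols): S -> aH; S -> c; H -> MM; H -> a; M -> c; U -> c; U -> cHH.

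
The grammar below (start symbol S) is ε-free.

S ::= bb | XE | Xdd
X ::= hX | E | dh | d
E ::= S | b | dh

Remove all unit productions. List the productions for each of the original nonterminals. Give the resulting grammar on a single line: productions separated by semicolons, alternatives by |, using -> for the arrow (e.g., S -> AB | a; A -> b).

S -> XE | bb | Xdd; E -> b | XE | bb | dh | Xdd; X -> b | d | XE | bb | dh | hX | Xdd

Unit productions: E->S, X->E.
Unit pairs (A ⇒* B via units): (E,S), (X,E), (X,S).
S: inherits non-unit rules of {S} → XE | Xdd | bb.
E: inherits non-unit rules of {E, S} → XE | Xdd | b | bb | dh.
X: inherits non-unit rules of {E, S, X} → XE | Xdd | b | bb | d | dh | hX.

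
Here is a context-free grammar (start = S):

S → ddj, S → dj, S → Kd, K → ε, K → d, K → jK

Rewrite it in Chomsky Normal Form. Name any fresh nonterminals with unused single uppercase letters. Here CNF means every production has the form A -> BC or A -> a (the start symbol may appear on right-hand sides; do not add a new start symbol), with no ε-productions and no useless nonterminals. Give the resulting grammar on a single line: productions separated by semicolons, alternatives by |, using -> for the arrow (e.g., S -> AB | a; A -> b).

S -> d | BA | BC | KB; A -> j; B -> d; C -> BA; K -> d | j | AK

Nullable: {K}; after ε-elimination: S -> d | Kd | dj | ddj; K -> d | j | jK.
No unit productions to eliminate.
TERM: introduce B -> d, A -> j and substitute in every rule of length ≥2.
BIN: S -> BBA becomes S -> BC, C -> BA.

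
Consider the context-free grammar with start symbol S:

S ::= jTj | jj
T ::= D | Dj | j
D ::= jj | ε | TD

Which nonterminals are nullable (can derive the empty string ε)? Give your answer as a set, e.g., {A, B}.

Directly nullable (have an ε-rule): {D}.
T is nullable via T -> D (every symbol on the right is already known nullable).
Not nullable: S — each has a terminal in every rule's right-hand side or depends on a non-nullable symbol.

{D, T}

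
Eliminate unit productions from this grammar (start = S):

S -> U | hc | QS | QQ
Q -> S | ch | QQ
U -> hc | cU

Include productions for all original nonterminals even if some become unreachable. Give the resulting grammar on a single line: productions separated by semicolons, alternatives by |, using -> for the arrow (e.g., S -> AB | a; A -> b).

S -> QQ | QS | cU | hc; Q -> QQ | QS | cU | ch | hc; U -> cU | hc

Unit productions: Q->S, S->U.
Unit pairs (A ⇒* B via units): (Q,S), (Q,U), (S,U).
S: inherits non-unit rules of {S, U} → QQ | QS | cU | hc.
Q: inherits non-unit rules of {Q, S, U} → QQ | QS | cU | ch | hc.
U: inherits non-unit rules of {U} → cU | hc.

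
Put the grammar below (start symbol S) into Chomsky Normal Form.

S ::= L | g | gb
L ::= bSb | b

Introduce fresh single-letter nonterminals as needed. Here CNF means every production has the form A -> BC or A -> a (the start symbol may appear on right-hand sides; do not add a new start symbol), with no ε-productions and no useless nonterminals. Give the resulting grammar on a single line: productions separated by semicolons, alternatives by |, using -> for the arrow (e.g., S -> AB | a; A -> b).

No ε-productions.
After unit-elimination: S -> b | g | gb | bSb; L -> b | bSb.
TERM: introduce A -> b, B -> g and substitute in every rule of length ≥2.
BIN: L -> ASA becomes L -> AC, C -> SA; S -> ASA becomes S -> AD, D -> SA.
Drop unreachable/unproductive: L.

S -> b | g | AD | BA; A -> b; B -> g; D -> SA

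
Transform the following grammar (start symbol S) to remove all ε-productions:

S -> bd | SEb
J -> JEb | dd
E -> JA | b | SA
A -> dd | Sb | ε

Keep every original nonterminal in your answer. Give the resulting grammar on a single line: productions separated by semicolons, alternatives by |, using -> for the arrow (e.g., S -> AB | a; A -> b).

Nullable set: {A}.
Drop A -> ε.
E -> JA: A nullable, giving J | JA.
E -> SA: A nullable, giving S | SA.
Unchanged (no nullable symbols): S -> SEb; S -> bd; A -> Sb; A -> dd; E -> b; J -> JEb; J -> dd.

S -> bd | SEb; A -> Sb | dd; E -> J | S | b | JA | SA; J -> dd | JEb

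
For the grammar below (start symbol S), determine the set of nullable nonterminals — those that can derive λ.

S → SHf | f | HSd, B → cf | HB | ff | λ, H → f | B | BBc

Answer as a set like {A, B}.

{B, H}

Directly nullable (have an ε-rule): {B}.
H is nullable via H -> B (every symbol on the right is already known nullable).
Not nullable: S — each has a terminal in every rule's right-hand side or depends on a non-nullable symbol.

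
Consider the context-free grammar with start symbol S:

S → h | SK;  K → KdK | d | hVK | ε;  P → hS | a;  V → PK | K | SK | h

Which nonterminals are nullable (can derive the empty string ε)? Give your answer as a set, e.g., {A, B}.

Directly nullable (have an ε-rule): {K}.
V is nullable via V -> K (every symbol on the right is already known nullable).
Not nullable: P, S — each has a terminal in every rule's right-hand side or depends on a non-nullable symbol.

{K, V}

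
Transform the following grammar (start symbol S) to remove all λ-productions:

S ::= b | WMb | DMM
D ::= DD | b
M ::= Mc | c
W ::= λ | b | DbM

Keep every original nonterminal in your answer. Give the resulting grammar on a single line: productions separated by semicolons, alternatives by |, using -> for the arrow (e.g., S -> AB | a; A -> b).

Nullable set: {W}.
S -> WMb: W nullable, giving Mb | WMb.
Drop W -> λ.
Unchanged (no nullable symbols): S -> DMM; S -> b; D -> DD; D -> b; M -> Mc; M -> c; W -> DbM; W -> b.

S -> b | Mb | DMM | WMb; D -> b | DD; M -> c | Mc; W -> b | DbM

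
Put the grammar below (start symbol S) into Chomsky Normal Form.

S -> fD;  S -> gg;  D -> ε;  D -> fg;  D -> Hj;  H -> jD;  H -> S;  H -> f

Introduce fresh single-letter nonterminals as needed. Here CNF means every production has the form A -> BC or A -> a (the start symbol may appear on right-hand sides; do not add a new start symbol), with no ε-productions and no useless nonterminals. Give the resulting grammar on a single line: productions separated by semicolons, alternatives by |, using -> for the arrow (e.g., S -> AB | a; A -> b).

Nullable: {D}; after ε-elimination: S -> f | fD | gg; D -> Hj | fg; H -> S | f | j | jD.
After unit-elimination: S -> f | fD | gg; D -> Hj | fg; H -> f | j | fD | gg | jD.
TERM: introduce B -> f, C -> g, A -> j and substitute in every rule of length ≥2.

S -> f | BD | CC; A -> j; B -> f; C -> g; D -> BC | HA; H -> f | j | AD | BD | CC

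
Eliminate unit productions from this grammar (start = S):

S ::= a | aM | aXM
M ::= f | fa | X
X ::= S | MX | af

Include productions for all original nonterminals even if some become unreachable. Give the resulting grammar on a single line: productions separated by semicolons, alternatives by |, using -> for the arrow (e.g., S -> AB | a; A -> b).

Unit productions: M->X, X->S.
Unit pairs (A ⇒* B via units): (M,S), (M,X), (X,S).
S: inherits non-unit rules of {S} → a | aM | aXM.
M: inherits non-unit rules of {M, S, X} → MX | a | aM | aXM | af | f | fa.
X: inherits non-unit rules of {S, X} → MX | a | aM | aXM | af.

S -> a | aM | aXM; M -> a | f | MX | aM | af | fa | aXM; X -> a | MX | aM | af | aXM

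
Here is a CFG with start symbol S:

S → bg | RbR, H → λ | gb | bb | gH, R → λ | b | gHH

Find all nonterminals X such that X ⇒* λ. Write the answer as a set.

Directly nullable (have an ε-rule): {H, R}.
Not nullable: S — each has a terminal in every rule's right-hand side or depends on a non-nullable symbol.

{H, R}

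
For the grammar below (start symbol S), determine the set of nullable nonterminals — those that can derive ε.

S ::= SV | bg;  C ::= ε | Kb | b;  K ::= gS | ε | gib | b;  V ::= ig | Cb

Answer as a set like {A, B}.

Directly nullable (have an ε-rule): {C, K}.
Not nullable: S, V — each has a terminal in every rule's right-hand side or depends on a non-nullable symbol.

{C, K}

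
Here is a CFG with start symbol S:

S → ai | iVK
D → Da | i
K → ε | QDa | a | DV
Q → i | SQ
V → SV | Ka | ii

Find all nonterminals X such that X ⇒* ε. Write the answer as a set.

Directly nullable (have an ε-rule): {K}.
Not nullable: D, Q, S, V — each has a terminal in every rule's right-hand side or depends on a non-nullable symbol.

{K}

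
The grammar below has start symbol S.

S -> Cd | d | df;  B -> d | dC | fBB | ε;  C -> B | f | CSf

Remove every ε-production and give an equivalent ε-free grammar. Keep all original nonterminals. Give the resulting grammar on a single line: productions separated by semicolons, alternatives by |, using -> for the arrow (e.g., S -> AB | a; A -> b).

Nullable set: {B, C}.
S -> Cd: C nullable, giving Cd | d.
Drop B -> ε.
B -> dC: C nullable, giving d | dC.
B -> fBB: B, B nullable, giving f | fB | fBB.
C -> B: B nullable, giving B.
C -> CSf: C nullable, giving CSf | Sf.
Unchanged (no nullable symbols): S -> d; S -> df; B -> d; C -> f.

S -> d | Cd | df; B -> d | f | dC | fB | fBB; C -> B | f | Sf | CSf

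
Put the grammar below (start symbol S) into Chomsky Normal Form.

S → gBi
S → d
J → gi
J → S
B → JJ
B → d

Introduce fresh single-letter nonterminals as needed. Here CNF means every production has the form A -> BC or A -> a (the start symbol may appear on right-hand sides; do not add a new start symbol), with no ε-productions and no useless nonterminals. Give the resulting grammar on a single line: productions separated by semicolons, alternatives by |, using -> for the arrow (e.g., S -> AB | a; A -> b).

No ε-productions.
After unit-elimination: S -> d | gBi; B -> d | JJ; J -> d | gi | gBi.
TERM: introduce A -> g, C -> i and substitute in every rule of length ≥2.
BIN: J -> ABC becomes J -> AD, D -> BC; S -> ABC becomes S -> AE, E -> BC.

S -> d | AE; A -> g; B -> d | JJ; C -> i; D -> BC; E -> BC; J -> d | AC | AD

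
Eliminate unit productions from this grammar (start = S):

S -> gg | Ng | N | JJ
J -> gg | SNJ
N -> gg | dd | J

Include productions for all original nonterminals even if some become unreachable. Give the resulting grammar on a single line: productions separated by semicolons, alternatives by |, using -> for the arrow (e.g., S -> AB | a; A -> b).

S -> JJ | Ng | dd | gg | SNJ; J -> gg | SNJ; N -> dd | gg | SNJ

Unit productions: N->J, S->N.
Unit pairs (A ⇒* B via units): (N,J), (S,J), (S,N).
S: inherits non-unit rules of {J, N, S} → JJ | Ng | SNJ | dd | gg.
J: inherits non-unit rules of {J} → SNJ | gg.
N: inherits non-unit rules of {J, N} → SNJ | dd | gg.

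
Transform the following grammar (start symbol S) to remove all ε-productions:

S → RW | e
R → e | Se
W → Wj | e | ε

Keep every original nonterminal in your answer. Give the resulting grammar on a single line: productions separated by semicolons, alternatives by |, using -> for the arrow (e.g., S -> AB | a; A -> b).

S -> R | e | RW; R -> e | Se; W -> e | j | Wj

Nullable set: {W}.
S -> RW: W nullable, giving R | RW.
Drop W -> ε.
W -> Wj: W nullable, giving Wj | j.
Unchanged (no nullable symbols): S -> e; R -> Se; R -> e; W -> e.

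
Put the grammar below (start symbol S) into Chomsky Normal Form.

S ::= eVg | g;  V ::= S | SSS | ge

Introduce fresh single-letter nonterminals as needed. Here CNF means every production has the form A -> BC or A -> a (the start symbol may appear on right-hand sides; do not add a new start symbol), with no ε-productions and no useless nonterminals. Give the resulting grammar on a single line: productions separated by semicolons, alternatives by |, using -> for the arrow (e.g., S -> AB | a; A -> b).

S -> g | AC; A -> e; B -> g; C -> VB; D -> VB; E -> SS; V -> g | AD | BA | SE

No ε-productions.
After unit-elimination: S -> g | eVg; V -> g | ge | SSS | eVg.
TERM: introduce A -> e, B -> g and substitute in every rule of length ≥2.
BIN: S -> AVB becomes S -> AC, C -> VB; V -> AVB becomes V -> AD, D -> VB; V -> SSS becomes V -> SE, E -> SS.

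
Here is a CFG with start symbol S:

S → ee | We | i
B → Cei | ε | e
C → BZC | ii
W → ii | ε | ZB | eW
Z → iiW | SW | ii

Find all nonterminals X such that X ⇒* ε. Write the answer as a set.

{B, W}

Directly nullable (have an ε-rule): {B, W}.
Not nullable: C, S, Z — each has a terminal in every rule's right-hand side or depends on a non-nullable symbol.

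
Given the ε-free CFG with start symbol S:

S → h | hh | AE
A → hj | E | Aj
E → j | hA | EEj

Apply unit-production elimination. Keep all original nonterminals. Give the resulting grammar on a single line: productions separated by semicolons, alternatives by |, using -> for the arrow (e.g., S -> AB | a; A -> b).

Unit productions: A->E.
Unit pairs (A ⇒* B via units): (A,E).
S: inherits non-unit rules of {S} → AE | h | hh.
A: inherits non-unit rules of {A, E} → Aj | EEj | hA | hj | j.
E: inherits non-unit rules of {E} → EEj | hA | j.

S -> h | AE | hh; A -> j | Aj | hA | hj | EEj; E -> j | hA | EEj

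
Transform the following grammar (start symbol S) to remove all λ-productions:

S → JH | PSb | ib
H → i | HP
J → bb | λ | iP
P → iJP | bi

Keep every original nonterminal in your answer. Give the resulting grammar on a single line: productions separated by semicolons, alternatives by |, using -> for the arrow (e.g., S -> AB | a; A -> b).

Nullable set: {J}.
S -> JH: J nullable, giving H | JH.
Drop J -> λ.
P -> iJP: J nullable, giving iJP | iP.
Unchanged (no nullable symbols): S -> PSb; S -> ib; H -> HP; H -> i; J -> bb; J -> iP; P -> bi.

S -> H | JH | ib | PSb; H -> i | HP; J -> bb | iP; P -> bi | iP | iJP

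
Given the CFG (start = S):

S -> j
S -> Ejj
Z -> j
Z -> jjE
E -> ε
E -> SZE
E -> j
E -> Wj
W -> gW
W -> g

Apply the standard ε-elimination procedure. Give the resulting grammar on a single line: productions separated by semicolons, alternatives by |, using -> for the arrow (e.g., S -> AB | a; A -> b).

S -> j | jj | Ejj; E -> j | SZ | Wj | SZE; W -> g | gW; Z -> j | jj | jjE

Nullable set: {E}.
S -> Ejj: E nullable, giving Ejj | jj.
Drop E -> ε.
E -> SZE: E nullable, giving SZ | SZE.
Z -> jjE: E nullable, giving jj | jjE.
Unchanged (no nullable symbols): S -> j; E -> Wj; E -> j; W -> g; W -> gW; Z -> j.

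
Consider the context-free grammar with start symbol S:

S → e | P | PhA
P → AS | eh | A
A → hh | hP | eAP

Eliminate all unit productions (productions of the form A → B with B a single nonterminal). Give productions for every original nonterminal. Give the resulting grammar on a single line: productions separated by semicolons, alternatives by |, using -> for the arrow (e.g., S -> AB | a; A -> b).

S -> e | AS | eh | hP | hh | PhA | eAP; A -> hP | hh | eAP; P -> AS | eh | hP | hh | eAP

Unit productions: P->A, S->P.
Unit pairs (A ⇒* B via units): (P,A), (S,A), (S,P).
S: inherits non-unit rules of {A, P, S} → AS | PhA | e | eAP | eh | hP | hh.
A: inherits non-unit rules of {A} → eAP | hP | hh.
P: inherits non-unit rules of {A, P} → AS | eAP | eh | hP | hh.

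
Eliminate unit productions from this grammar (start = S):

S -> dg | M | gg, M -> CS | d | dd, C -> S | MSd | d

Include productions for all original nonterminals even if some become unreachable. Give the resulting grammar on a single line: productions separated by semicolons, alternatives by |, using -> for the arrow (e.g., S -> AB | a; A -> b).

Unit productions: C->S, S->M.
Unit pairs (A ⇒* B via units): (C,M), (C,S), (S,M).
S: inherits non-unit rules of {M, S} → CS | d | dd | dg | gg.
C: inherits non-unit rules of {C, M, S} → CS | MSd | d | dd | dg | gg.
M: inherits non-unit rules of {M} → CS | d | dd.

S -> d | CS | dd | dg | gg; C -> d | CS | dd | dg | gg | MSd; M -> d | CS | dd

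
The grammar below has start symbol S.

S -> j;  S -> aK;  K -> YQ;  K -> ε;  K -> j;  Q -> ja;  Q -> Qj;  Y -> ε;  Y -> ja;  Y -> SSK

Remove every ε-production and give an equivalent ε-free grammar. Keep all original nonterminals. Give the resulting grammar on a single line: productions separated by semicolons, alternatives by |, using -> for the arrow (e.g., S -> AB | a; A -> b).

Nullable set: {K, Y}.
S -> aK: K nullable, giving a | aK.
Drop K -> ε.
K -> YQ: Y nullable, giving Q | YQ.
Drop Y -> ε.
Y -> SSK: K nullable, giving SS | SSK.
Unchanged (no nullable symbols): S -> j; K -> j; Q -> Qj; Q -> ja; Y -> ja.

S -> a | j | aK; K -> Q | j | YQ; Q -> Qj | ja; Y -> SS | ja | SSK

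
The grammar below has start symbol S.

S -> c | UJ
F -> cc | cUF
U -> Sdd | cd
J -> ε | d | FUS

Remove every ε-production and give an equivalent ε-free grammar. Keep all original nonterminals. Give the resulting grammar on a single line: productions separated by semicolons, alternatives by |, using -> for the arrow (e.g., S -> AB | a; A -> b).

Nullable set: {J}.
S -> UJ: J nullable, giving U | UJ.
Drop J -> ε.
Unchanged (no nullable symbols): S -> c; F -> cUF; F -> cc; J -> FUS; J -> d; U -> Sdd; U -> cd.

S -> U | c | UJ; F -> cc | cUF; J -> d | FUS; U -> cd | Sdd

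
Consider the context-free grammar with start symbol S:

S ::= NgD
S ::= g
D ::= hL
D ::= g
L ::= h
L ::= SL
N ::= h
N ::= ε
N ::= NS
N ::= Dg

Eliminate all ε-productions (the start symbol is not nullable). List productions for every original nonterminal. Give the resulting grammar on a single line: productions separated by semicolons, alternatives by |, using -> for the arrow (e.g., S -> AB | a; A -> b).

S -> g | gD | NgD; D -> g | hL; L -> h | SL; N -> S | h | Dg | NS

Nullable set: {N}.
S -> NgD: N nullable, giving NgD | gD.
Drop N -> ε.
N -> NS: N nullable, giving NS | S.
Unchanged (no nullable symbols): S -> g; D -> g; D -> hL; L -> SL; L -> h; N -> Dg; N -> h.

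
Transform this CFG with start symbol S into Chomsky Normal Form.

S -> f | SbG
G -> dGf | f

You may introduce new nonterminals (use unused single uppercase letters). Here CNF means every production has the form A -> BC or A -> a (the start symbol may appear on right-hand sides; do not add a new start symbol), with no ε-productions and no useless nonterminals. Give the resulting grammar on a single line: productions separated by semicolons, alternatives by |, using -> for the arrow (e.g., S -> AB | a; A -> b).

S -> f | SE; A -> d; B -> f; C -> b; D -> GB; E -> CG; G -> f | AD

No ε-productions.
No unit productions to eliminate.
TERM: introduce C -> b, A -> d, B -> f and substitute in every rule of length ≥2.
BIN: G -> AGB becomes G -> AD, D -> GB; S -> SCG becomes S -> SE, E -> CG.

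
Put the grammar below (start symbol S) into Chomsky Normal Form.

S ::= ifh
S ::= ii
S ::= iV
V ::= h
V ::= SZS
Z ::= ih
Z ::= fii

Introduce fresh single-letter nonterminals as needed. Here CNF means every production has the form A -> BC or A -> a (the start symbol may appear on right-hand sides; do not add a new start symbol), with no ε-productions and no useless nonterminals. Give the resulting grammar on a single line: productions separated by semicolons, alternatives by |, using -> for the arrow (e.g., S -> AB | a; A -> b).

No ε-productions.
No unit productions to eliminate.
TERM: introduce B -> f, C -> h, A -> i and substitute in every rule of length ≥2.
BIN: S -> ABC becomes S -> AD, D -> BC; V -> SZS becomes V -> SE, E -> ZS; Z -> BAA becomes Z -> BF, F -> AA.

S -> AA | AD | AV; A -> i; B -> f; C -> h; D -> BC; E -> ZS; F -> AA; V -> h | SE; Z -> AC | BF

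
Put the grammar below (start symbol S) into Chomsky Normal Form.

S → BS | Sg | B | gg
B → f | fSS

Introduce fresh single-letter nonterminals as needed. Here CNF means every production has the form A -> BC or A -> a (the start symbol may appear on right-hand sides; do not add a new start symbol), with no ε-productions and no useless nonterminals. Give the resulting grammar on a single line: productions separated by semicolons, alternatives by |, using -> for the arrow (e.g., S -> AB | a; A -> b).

No ε-productions.
After unit-elimination: S -> f | BS | Sg | gg | fSS; B -> f | fSS.
TERM: introduce A -> f, C -> g and substitute in every rule of length ≥2.
BIN: B -> ASS becomes B -> AD, D -> SS; S -> ASS becomes S -> AE, E -> SS.

S -> f | AE | BS | CC | SC; A -> f; B -> f | AD; C -> g; D -> SS; E -> SS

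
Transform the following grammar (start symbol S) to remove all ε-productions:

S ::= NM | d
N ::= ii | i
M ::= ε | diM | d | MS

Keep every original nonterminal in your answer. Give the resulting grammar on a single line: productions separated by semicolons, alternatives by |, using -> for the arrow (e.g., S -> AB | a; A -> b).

Nullable set: {M}.
S -> NM: M nullable, giving N | NM.
Drop M -> ε.
M -> MS: M nullable, giving MS | S.
M -> diM: M nullable, giving di | diM.
Unchanged (no nullable symbols): S -> d; M -> d; N -> i; N -> ii.

S -> N | d | NM; M -> S | d | MS | di | diM; N -> i | ii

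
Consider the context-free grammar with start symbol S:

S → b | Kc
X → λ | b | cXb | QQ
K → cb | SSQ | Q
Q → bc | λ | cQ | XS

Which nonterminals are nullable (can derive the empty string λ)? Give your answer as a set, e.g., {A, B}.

{K, Q, X}

Directly nullable (have an ε-rule): {Q, X}.
K is nullable via K -> Q (every symbol on the right is already known nullable).
Not nullable: S — each has a terminal in every rule's right-hand side or depends on a non-nullable symbol.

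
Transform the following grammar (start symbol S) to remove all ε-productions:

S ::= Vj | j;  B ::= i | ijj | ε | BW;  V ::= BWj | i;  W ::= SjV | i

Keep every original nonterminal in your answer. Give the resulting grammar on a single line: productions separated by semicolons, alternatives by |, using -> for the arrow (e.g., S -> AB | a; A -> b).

Nullable set: {B}.
Drop B -> ε.
B -> BW: B nullable, giving BW | W.
V -> BWj: B nullable, giving BWj | Wj.
Unchanged (no nullable symbols): S -> Vj; S -> j; B -> i; B -> ijj; V -> i; W -> SjV; W -> i.

S -> j | Vj; B -> W | i | BW | ijj; V -> i | Wj | BWj; W -> i | SjV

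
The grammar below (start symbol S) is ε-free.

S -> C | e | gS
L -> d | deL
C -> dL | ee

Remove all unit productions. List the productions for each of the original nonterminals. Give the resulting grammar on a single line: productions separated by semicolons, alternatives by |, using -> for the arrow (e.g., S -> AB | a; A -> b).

Unit productions: S->C.
Unit pairs (A ⇒* B via units): (S,C).
S: inherits non-unit rules of {C, S} → dL | e | ee | gS.
C: inherits non-unit rules of {C} → dL | ee.
L: inherits non-unit rules of {L} → d | deL.

S -> e | dL | ee | gS; C -> dL | ee; L -> d | deL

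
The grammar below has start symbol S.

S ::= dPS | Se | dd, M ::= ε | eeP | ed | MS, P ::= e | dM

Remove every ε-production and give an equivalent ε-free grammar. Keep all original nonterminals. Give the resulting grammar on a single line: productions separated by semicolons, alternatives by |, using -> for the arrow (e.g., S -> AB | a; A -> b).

S -> Se | dd | dPS; M -> S | MS | ed | eeP; P -> d | e | dM

Nullable set: {M}.
Drop M -> ε.
M -> MS: M nullable, giving MS | S.
P -> dM: M nullable, giving d | dM.
Unchanged (no nullable symbols): S -> Se; S -> dPS; S -> dd; M -> ed; M -> eeP; P -> e.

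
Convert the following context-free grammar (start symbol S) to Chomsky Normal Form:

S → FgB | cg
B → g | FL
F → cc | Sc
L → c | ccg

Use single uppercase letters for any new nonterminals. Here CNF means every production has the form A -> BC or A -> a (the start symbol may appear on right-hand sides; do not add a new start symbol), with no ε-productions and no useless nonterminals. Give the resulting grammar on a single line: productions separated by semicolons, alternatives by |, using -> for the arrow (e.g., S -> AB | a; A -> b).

S -> AC | FE; A -> c; B -> g | FL; C -> g; D -> AC; E -> CB; F -> AA | SA; L -> c | AD

No ε-productions.
No unit productions to eliminate.
TERM: introduce A -> c, C -> g and substitute in every rule of length ≥2.
BIN: L -> AAC becomes L -> AD, D -> AC; S -> FCB becomes S -> FE, E -> CB.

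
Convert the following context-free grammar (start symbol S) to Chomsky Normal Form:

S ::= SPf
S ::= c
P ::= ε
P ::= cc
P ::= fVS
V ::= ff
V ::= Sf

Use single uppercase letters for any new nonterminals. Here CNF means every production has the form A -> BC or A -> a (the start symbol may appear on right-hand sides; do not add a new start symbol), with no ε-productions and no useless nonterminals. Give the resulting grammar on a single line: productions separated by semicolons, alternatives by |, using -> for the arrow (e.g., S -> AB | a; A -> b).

S -> c | SB | SD; A -> c; B -> f; C -> VS; D -> PB; P -> AA | BC; V -> BB | SB

Nullable: {P}; after ε-elimination: S -> c | Sf | SPf; P -> cc | fVS; V -> Sf | ff.
No unit productions to eliminate.
TERM: introduce A -> c, B -> f and substitute in every rule of length ≥2.
BIN: P -> BVS becomes P -> BC, C -> VS; S -> SPB becomes S -> SD, D -> PB.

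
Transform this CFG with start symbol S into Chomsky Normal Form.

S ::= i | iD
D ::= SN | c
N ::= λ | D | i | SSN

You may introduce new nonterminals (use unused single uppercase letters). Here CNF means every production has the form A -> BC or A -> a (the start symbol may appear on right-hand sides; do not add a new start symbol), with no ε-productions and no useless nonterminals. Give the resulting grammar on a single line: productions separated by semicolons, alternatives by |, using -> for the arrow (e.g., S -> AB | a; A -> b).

Nullable: {N}; after ε-elimination: S -> i | iD; D -> S | c | SN; N -> D | i | SS | SSN.
After unit-elimination: S -> i | iD; D -> c | i | SN | iD; N -> c | i | SN | SS | iD | SSN.
TERM: introduce A -> i and substitute in every rule of length ≥2.
BIN: N -> SSN becomes N -> SB, B -> SN.

S -> i | AD; A -> i; B -> SN; D -> c | i | AD | SN; N -> c | i | AD | SB | SN | SS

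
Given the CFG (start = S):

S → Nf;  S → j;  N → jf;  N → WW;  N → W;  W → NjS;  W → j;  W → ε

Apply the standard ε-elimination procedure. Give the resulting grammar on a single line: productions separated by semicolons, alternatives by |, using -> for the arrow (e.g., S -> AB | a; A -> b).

Nullable set: {N, W}.
S -> Nf: N nullable, giving Nf | f.
N -> W: W nullable, giving W.
N -> WW: W, W nullable, giving W | WW.
Drop W -> ε.
W -> NjS: N nullable, giving NjS | jS.
Unchanged (no nullable symbols): S -> j; N -> jf; W -> j.

S -> f | j | Nf; N -> W | WW | jf; W -> j | jS | NjS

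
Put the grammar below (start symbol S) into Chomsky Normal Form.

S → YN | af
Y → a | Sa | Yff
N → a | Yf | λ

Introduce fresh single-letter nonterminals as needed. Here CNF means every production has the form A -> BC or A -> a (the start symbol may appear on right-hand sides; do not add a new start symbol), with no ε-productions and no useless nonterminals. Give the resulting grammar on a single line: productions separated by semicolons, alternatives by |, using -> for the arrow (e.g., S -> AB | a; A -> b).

Nullable: {N}; after ε-elimination: S -> Y | YN | af; N -> a | Yf; Y -> a | Sa | Yff.
After unit-elimination: S -> a | Sa | YN | af | Yff; N -> a | Yf; Y -> a | Sa | Yff.
TERM: introduce B -> a, A -> f and substitute in every rule of length ≥2.
BIN: S -> YAA becomes S -> YC, C -> AA; Y -> YAA becomes Y -> YD, D -> AA.

S -> a | BA | SB | YC | YN; A -> f; B -> a; C -> AA; D -> AA; N -> a | YA; Y -> a | SB | YD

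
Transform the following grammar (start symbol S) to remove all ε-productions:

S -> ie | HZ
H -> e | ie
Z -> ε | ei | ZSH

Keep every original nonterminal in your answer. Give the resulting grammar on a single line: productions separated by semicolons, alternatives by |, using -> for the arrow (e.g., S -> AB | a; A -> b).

S -> H | HZ | ie; H -> e | ie; Z -> SH | ei | ZSH

Nullable set: {Z}.
S -> HZ: Z nullable, giving H | HZ.
Drop Z -> ε.
Z -> ZSH: Z nullable, giving SH | ZSH.
Unchanged (no nullable symbols): S -> ie; H -> e; H -> ie; Z -> ei.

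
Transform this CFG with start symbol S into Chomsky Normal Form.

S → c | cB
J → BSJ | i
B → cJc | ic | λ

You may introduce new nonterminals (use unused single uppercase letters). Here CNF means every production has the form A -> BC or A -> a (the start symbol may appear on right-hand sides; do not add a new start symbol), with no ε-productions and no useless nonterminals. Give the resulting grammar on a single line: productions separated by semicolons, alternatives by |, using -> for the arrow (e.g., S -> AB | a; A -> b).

Nullable: {B}; after ε-elimination: S -> c | cB; B -> ic | cJc; J -> i | SJ | BSJ.
No unit productions to eliminate.
TERM: introduce A -> c, C -> i and substitute in every rule of length ≥2.
BIN: B -> AJA becomes B -> AD, D -> JA; J -> BSJ becomes J -> BE, E -> SJ.

S -> c | AB; A -> c; B -> AD | CA; C -> i; D -> JA; E -> SJ; J -> i | BE | SJ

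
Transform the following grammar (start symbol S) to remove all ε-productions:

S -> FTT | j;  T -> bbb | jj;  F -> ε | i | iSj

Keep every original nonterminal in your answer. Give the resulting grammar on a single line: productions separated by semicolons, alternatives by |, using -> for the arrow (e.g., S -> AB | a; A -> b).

S -> j | TT | FTT; F -> i | iSj; T -> jj | bbb

Nullable set: {F}.
S -> FTT: F nullable, giving FTT | TT.
Drop F -> ε.
Unchanged (no nullable symbols): S -> j; F -> i; F -> iSj; T -> bbb; T -> jj.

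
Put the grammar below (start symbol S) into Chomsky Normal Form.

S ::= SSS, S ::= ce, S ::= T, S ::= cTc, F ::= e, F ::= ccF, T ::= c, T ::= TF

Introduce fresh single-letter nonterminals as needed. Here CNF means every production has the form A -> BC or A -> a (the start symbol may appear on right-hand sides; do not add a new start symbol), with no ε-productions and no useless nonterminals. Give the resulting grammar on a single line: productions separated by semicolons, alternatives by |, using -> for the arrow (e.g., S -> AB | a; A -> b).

No ε-productions.
After unit-elimination: S -> c | TF | ce | SSS | cTc; F -> e | ccF; T -> c | TF.
TERM: introduce A -> c, B -> e and substitute in every rule of length ≥2.
BIN: F -> AAF becomes F -> AC, C -> AF; S -> ATA becomes S -> AD, D -> TA; S -> SSS becomes S -> SE, E -> SS.

S -> c | AB | AD | SE | TF; A -> c; B -> e; C -> AF; D -> TA; E -> SS; F -> e | AC; T -> c | TF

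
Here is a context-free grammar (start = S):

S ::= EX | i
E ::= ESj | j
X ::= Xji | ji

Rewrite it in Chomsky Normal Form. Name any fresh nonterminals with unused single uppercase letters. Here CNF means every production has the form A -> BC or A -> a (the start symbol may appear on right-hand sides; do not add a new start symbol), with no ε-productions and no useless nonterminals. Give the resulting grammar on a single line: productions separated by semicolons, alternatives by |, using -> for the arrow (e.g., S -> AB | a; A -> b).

S -> i | EX; A -> j; B -> i; C -> SA; D -> AB; E -> j | EC; X -> AB | XD

No ε-productions.
No unit productions to eliminate.
TERM: introduce B -> i, A -> j and substitute in every rule of length ≥2.
BIN: E -> ESA becomes E -> EC, C -> SA; X -> XAB becomes X -> XD, D -> AB.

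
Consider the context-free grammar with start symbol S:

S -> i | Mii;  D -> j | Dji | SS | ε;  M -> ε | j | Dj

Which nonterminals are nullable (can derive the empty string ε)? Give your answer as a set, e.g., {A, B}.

Directly nullable (have an ε-rule): {D, M}.
Not nullable: S — each has a terminal in every rule's right-hand side or depends on a non-nullable symbol.

{D, M}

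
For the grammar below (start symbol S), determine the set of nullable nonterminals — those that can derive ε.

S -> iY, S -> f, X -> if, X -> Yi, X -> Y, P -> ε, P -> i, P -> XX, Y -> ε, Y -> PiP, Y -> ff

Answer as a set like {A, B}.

{P, X, Y}

Directly nullable (have an ε-rule): {P, Y}.
X is nullable via X -> Y (every symbol on the right is already known nullable).
Not nullable: S — each has a terminal in every rule's right-hand side or depends on a non-nullable symbol.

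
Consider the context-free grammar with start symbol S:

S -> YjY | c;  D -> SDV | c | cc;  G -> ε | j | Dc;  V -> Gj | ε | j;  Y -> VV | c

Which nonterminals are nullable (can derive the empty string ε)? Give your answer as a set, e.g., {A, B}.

Directly nullable (have an ε-rule): {G, V}.
Y is nullable via Y -> VV (every symbol on the right is already known nullable).
Not nullable: D, S — each has a terminal in every rule's right-hand side or depends on a non-nullable symbol.

{G, V, Y}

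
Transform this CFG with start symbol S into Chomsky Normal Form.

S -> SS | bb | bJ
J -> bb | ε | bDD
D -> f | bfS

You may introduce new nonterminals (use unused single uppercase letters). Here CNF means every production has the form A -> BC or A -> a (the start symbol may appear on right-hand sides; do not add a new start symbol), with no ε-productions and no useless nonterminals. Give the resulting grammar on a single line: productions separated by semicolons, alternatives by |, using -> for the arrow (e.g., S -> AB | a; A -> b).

Nullable: {J}; after ε-elimination: S -> b | SS | bJ | bb; D -> f | bfS; J -> bb | bDD.
No unit productions to eliminate.
TERM: introduce A -> b, B -> f and substitute in every rule of length ≥2.
BIN: D -> ABS becomes D -> AC, C -> BS; J -> ADD becomes J -> AE, E -> DD.

S -> b | AA | AJ | SS; A -> b; B -> f; C -> BS; D -> f | AC; E -> DD; J -> AA | AE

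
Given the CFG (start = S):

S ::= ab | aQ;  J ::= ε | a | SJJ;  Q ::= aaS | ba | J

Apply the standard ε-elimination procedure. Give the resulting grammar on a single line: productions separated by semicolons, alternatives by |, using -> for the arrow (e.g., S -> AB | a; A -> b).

S -> a | aQ | ab; J -> S | a | SJ | SJJ; Q -> J | ba | aaS

Nullable set: {J, Q}.
S -> aQ: Q nullable, giving a | aQ.
Drop J -> ε.
J -> SJJ: J, J nullable, giving S | SJ | SJJ.
Q -> J: J nullable, giving J.
Unchanged (no nullable symbols): S -> ab; J -> a; Q -> aaS; Q -> ba.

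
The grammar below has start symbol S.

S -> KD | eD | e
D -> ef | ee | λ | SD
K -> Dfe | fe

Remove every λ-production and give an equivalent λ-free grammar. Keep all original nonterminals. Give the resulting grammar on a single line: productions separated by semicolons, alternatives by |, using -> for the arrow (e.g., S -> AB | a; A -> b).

Nullable set: {D}.
S -> KD: D nullable, giving K | KD.
S -> eD: D nullable, giving e | eD.
Drop D -> λ.
D -> SD: D nullable, giving S | SD.
K -> Dfe: D nullable, giving Dfe | fe.
Unchanged (no nullable symbols): S -> e; D -> ee; D -> ef; K -> fe.

S -> K | e | KD | eD; D -> S | SD | ee | ef; K -> fe | Dfe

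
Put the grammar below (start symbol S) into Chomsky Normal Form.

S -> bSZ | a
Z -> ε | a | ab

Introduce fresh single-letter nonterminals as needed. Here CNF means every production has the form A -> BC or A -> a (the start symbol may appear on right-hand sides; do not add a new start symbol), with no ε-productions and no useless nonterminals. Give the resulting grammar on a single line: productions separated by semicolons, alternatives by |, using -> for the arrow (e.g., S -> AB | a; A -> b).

S -> a | AC | AS; A -> b; B -> a; C -> SZ; Z -> a | BA

Nullable: {Z}; after ε-elimination: S -> a | bS | bSZ; Z -> a | ab.
No unit productions to eliminate.
TERM: introduce B -> a, A -> b and substitute in every rule of length ≥2.
BIN: S -> ASZ becomes S -> AC, C -> SZ.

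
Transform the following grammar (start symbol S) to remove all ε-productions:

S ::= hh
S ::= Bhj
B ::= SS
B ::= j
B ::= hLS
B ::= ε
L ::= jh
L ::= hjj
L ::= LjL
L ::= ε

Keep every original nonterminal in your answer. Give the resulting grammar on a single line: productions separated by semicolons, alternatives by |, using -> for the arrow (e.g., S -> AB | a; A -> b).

S -> hh | hj | Bhj; B -> j | SS | hS | hLS; L -> j | Lj | jL | jh | LjL | hjj

Nullable set: {B, L}.
S -> Bhj: B nullable, giving Bhj | hj.
Drop B -> ε.
B -> hLS: L nullable, giving hLS | hS.
Drop L -> ε.
L -> LjL: L, L nullable, giving Lj | LjL | j | jL.
Unchanged (no nullable symbols): S -> hh; B -> SS; B -> j; L -> hjj; L -> jh.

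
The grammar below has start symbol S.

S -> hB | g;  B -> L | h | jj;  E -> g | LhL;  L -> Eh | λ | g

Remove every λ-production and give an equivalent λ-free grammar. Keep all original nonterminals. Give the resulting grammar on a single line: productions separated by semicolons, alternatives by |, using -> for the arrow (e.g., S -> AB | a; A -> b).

S -> g | h | hB; B -> L | h | jj; E -> g | h | Lh | hL | LhL; L -> g | Eh

Nullable set: {B, L}.
S -> hB: B nullable, giving h | hB.
B -> L: L nullable, giving L.
E -> LhL: L, L nullable, giving Lh | LhL | h | hL.
Drop L -> λ.
Unchanged (no nullable symbols): S -> g; B -> h; B -> jj; E -> g; L -> Eh; L -> g.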